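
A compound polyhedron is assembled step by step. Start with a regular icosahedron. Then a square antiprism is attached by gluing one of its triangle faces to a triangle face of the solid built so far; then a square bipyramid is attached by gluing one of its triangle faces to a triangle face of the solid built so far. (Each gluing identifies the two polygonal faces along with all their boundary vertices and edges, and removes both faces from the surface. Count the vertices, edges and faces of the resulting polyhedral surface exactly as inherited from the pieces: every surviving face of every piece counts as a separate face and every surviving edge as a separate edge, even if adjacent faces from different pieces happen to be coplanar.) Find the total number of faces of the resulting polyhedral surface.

34

A regular icosahedron: V=12, E=30, F=20.
Attach a square antiprism (V=8, E=16, F=10) along a 3-gon: merge 3 vertices and 3 edges, delete both glued faces → V=17, E=43, F=28.
Attach a square bipyramid (V=6, E=12, F=8) along a 3-gon: merge 3 vertices and 3 edges, delete both glued faces → V=20, E=52, F=34.
Check: V − E + F = 20 − 52 + 34 = 2.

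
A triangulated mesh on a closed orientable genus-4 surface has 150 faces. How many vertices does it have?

χ = 2 − 2·4 = -6, and every face is a triangle so 3F = 2E.
E = 3·150/2 = 225. Then V = -6 + E − F = -6 + 225 − 150 = 69.

69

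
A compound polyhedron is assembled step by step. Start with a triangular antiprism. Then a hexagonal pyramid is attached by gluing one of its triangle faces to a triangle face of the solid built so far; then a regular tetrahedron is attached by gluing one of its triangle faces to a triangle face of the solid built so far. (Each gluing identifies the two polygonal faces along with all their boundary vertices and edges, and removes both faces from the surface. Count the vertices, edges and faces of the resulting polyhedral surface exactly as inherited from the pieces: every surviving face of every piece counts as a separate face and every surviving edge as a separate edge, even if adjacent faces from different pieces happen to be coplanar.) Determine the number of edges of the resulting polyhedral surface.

A triangular antiprism: V=6, E=12, F=8.
Attach a hexagonal pyramid (V=7, E=12, F=7) along a 3-gon: merge 3 vertices and 3 edges, delete both glued faces → V=10, E=21, F=13.
Attach a regular tetrahedron (V=4, E=6, F=4) along a 3-gon: merge 3 vertices and 3 edges, delete both glued faces → V=11, E=24, F=15.
Check: V − E + F = 11 − 24 + 15 = 2.

24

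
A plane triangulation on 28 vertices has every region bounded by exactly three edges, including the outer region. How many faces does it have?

52

In a plane triangulation 3F = 2E and V − E + F = 2, so F = 2V − 4 = 2·28 − 4 = 52.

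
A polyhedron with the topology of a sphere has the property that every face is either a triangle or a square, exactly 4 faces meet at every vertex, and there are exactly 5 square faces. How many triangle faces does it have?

8

Let x be the number of triangles; then F = 5 + x.
Edge–face incidences: 2E = 4·5 + 3·x = 20 + 3x.
Every vertex has degree 4, so 4V = 2E.
Euler: V − E + F = 2 ⇒ (2E)/4 − E + (5 + x) = 2.
Multiply by 8: 2·(2E) − 4·(2E) + 8·(5 + x) = 16, i.e. 40 + 8x − 2·(20 + 3x) = 16.
Collecting terms: 2x = 16, so x = 8.
Then 2E = 20 + 3·8 = 44, so E = 22, V = 2E/4 = 11, F = 5 + 8 = 13.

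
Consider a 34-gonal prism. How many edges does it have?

A prism on an n-gon has two n-gon bases and n rectangular sides: V = 2·34 = 68, E = 3·34 = 102, F = 34 + 2 = 36.
Check: V − E + F = 68 − 102 + 36 = 2.

102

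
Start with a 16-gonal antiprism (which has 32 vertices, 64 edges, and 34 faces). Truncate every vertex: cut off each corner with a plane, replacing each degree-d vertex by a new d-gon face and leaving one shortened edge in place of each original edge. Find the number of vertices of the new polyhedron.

128

Truncation replaces each original edge-end by a new vertex, so V′ = 2E = 128.
Each original edge survives, and each old vertex of degree d contributes d new edges; summing degrees gives Σd = 2E, so E′ = E + 2E = 3E = 192.
Each original face survives and each original vertex becomes one new face: F′ = F + V = 66.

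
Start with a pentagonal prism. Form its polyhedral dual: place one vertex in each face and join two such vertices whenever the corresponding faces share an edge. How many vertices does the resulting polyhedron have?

7

The base solid has V = 10, E = 15, F = 7.
The dual swaps V and F and preserves E: V′ = F = 7, E′ = E = 15, F′ = V = 10.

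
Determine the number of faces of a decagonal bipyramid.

20

A bipyramid over an n-gon has 2n triangular faces and n + 2 vertices: V = 10 + 2 = 12, E = 3·10 = 30, F = 2·10 = 20.
Check: V − E + F = 12 − 30 + 20 = 2.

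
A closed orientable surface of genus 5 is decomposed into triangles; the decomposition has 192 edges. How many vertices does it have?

χ = 2 − 2·5 = -8, and every face is a triangle so 3F = 2E.
F = 2E/3 = 128. Then V = -8 + E − F = -8 + 192 − 128 = 56.

56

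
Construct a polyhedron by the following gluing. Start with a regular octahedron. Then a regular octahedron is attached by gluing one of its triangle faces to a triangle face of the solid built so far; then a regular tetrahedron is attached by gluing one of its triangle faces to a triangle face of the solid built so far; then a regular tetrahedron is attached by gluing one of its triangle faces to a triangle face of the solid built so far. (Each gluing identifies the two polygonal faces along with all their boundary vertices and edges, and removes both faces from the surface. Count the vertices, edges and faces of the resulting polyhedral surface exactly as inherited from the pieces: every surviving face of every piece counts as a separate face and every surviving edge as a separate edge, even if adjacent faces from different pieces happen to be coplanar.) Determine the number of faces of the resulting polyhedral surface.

18

A regular octahedron: V=6, E=12, F=8.
Attach a regular octahedron (V=6, E=12, F=8) along a 3-gon: merge 3 vertices and 3 edges, delete both glued faces → V=9, E=21, F=14.
Attach a regular tetrahedron (V=4, E=6, F=4) along a 3-gon: merge 3 vertices and 3 edges, delete both glued faces → V=10, E=24, F=16.
Attach a regular tetrahedron (V=4, E=6, F=4) along a 3-gon: merge 3 vertices and 3 edges, delete both glued faces → V=11, E=27, F=18.
Check: V − E + F = 11 − 27 + 18 = 2.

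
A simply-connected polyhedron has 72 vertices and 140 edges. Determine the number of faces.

70

Here V − E + F = 2.
F = 2 − V + E = 2 − 72 + 140 = 70.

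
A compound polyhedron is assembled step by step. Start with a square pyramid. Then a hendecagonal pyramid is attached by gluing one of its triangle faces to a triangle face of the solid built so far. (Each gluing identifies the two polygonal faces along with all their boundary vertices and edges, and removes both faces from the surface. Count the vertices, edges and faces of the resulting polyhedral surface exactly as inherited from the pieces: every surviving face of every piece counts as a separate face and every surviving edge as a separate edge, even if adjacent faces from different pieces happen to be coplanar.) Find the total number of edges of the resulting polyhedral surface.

27

A square pyramid: V=5, E=8, F=5.
Attach a hendecagonal pyramid (V=12, E=22, F=12) along a 3-gon: merge 3 vertices and 3 edges, delete both glued faces → V=14, E=27, F=15.
Check: V − E + F = 14 − 27 + 15 = 2.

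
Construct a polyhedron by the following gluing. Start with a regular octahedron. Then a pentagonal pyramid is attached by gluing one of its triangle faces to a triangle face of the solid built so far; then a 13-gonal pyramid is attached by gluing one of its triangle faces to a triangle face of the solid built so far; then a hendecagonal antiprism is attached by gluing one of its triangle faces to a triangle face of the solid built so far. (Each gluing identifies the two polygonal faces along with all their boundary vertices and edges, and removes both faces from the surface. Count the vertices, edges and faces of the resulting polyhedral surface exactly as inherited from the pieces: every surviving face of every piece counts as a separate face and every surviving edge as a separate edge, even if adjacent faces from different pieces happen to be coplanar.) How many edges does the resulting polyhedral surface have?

A regular octahedron: V=6, E=12, F=8.
Attach a pentagonal pyramid (V=6, E=10, F=6) along a 3-gon: merge 3 vertices and 3 edges, delete both glued faces → V=9, E=19, F=12.
Attach a 13-gonal pyramid (V=14, E=26, F=14) along a 3-gon: merge 3 vertices and 3 edges, delete both glued faces → V=20, E=42, F=24.
Attach a hendecagonal antiprism (V=22, E=44, F=24) along a 3-gon: merge 3 vertices and 3 edges, delete both glued faces → V=39, E=83, F=46.
Check: V − E + F = 39 − 83 + 46 = 2.

83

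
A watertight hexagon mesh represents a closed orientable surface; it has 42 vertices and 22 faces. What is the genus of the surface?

Every face is a hexagon, so 2E = 6·22 = 132, giving E = 66.
χ = V − E + F = 42 − 66 + 22 = -2.
For a closed orientable surface χ = 2 − 2g, so g = (2 − (-2))/2 = 2.

2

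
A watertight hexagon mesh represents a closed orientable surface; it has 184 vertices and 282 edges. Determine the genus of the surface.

Every face is a hexagon and each edge borders two faces, so 6F = 2·282, giving F = 94.
χ = V − E + F = 184 − 282 + 94 = -4.
For a closed orientable surface χ = 2 − 2g, so g = (2 − (-4))/2 = 3.

3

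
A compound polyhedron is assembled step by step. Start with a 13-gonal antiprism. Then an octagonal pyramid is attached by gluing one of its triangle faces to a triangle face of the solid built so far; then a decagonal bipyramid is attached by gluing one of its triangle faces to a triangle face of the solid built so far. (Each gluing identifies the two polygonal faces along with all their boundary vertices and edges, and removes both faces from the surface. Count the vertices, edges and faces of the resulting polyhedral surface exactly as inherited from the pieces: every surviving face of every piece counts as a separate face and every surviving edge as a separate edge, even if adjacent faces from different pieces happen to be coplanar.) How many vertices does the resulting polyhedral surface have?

A 13-gonal antiprism: V=26, E=52, F=28.
Attach an octagonal pyramid (V=9, E=16, F=9) along a 3-gon: merge 3 vertices and 3 edges, delete both glued faces → V=32, E=65, F=35.
Attach a decagonal bipyramid (V=12, E=30, F=20) along a 3-gon: merge 3 vertices and 3 edges, delete both glued faces → V=41, E=92, F=53.
Check: V − E + F = 41 − 92 + 53 = 2.

41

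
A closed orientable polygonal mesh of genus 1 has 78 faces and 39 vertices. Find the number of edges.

117

For a closed orientable surface of genus 1, χ = 2 − 2·1 = 0.
E = V + F − (0) = 39 + 78 − (0) = 117.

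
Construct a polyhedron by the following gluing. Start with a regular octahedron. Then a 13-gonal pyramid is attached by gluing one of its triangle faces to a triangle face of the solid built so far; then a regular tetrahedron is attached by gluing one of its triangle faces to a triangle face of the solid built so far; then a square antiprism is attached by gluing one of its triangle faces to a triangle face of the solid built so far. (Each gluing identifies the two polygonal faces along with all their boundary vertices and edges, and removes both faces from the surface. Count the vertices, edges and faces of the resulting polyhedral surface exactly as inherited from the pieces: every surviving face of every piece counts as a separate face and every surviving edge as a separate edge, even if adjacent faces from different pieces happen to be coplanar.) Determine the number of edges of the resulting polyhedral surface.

A regular octahedron: V=6, E=12, F=8.
Attach a 13-gonal pyramid (V=14, E=26, F=14) along a 3-gon: merge 3 vertices and 3 edges, delete both glued faces → V=17, E=35, F=20.
Attach a regular tetrahedron (V=4, E=6, F=4) along a 3-gon: merge 3 vertices and 3 edges, delete both glued faces → V=18, E=38, F=22.
Attach a square antiprism (V=8, E=16, F=10) along a 3-gon: merge 3 vertices and 3 edges, delete both glued faces → V=23, E=51, F=30.
Check: V − E + F = 23 − 51 + 30 = 2.

51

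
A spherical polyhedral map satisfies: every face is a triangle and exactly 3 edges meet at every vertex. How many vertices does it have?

Each face has 3 edges and each edge borders two faces, so 2E = 3F.
Each vertex has degree 3, so 3V = 2E and hence V = 3F/3.
Euler: V − E + F = 2 ⇒ (3F/3) − (3F/2) + F = 2.
Multiply by 6: (6 − 9 + 6)F = 12, i.e. 3F = 12.
So F = 4, E = 3·4/2 = 6, V = 3·4/3 = 4.

4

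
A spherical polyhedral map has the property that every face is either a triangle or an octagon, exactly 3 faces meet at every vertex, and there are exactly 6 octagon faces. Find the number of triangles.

Let x be the number of triangles; then F = 6 + x.
Edge–face incidences: 2E = 8·6 + 3·x = 48 + 3x.
Every vertex has degree 3, so 3V = 2E.
Euler: V − E + F = 2 ⇒ (2E)/3 − E + (6 + x) = 2.
Multiply by 6: 2·(2E) − 3·(2E) + 6·(6 + x) = 12, i.e. 36 + 6x − (48 + 3x) = 12.
Collecting terms: 3x − 12 = 12, so 3x = 24, so x = 8.
Then 2E = 48 + 3·8 = 72, so E = 36, V = 2E/3 = 24, F = 6 + 8 = 14.

8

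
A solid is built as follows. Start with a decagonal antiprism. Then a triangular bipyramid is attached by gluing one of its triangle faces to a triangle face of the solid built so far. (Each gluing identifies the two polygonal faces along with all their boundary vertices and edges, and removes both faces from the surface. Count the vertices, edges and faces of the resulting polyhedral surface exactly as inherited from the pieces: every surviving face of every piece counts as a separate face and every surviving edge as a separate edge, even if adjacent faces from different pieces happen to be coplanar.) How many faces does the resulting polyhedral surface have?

A decagonal antiprism: V=20, E=40, F=22.
Attach a triangular bipyramid (V=5, E=9, F=6) along a 3-gon: merge 3 vertices and 3 edges, delete both glued faces → V=22, E=46, F=26.
Check: V − E + F = 22 − 46 + 26 = 2.

26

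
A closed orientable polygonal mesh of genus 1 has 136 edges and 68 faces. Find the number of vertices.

68

For a closed orientable surface of genus 1, χ = 2 − 2·1 = 0.
V = 0 + E − F = 0 + 136 − 68 = 68.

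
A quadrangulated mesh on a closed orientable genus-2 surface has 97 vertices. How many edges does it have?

198

χ = 2 − 2·2 = -2, and every face is a square so 4F = 2E.
V − E + F = -2 with E = 4F/2 gives 97 − (4/2 − 1)·F = -2, so F = 99 and E = 198.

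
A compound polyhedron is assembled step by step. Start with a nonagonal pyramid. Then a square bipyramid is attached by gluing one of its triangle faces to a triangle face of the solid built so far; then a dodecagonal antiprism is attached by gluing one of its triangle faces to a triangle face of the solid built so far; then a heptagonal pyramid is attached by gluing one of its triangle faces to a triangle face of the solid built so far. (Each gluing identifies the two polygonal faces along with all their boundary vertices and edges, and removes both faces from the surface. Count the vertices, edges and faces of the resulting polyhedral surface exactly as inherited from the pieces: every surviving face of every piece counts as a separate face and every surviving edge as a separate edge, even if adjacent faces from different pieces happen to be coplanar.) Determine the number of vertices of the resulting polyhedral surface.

A nonagonal pyramid: V=10, E=18, F=10.
Attach a square bipyramid (V=6, E=12, F=8) along a 3-gon: merge 3 vertices and 3 edges, delete both glued faces → V=13, E=27, F=16.
Attach a dodecagonal antiprism (V=24, E=48, F=26) along a 3-gon: merge 3 vertices and 3 edges, delete both glued faces → V=34, E=72, F=40.
Attach a heptagonal pyramid (V=8, E=14, F=8) along a 3-gon: merge 3 vertices and 3 edges, delete both glued faces → V=39, E=83, F=46.
Check: V − E + F = 39 − 83 + 46 = 2.

39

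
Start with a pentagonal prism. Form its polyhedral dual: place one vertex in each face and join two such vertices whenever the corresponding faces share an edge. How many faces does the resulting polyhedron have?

10

The base solid has V = 10, E = 15, F = 7.
The dual swaps V and F and preserves E: V′ = F = 7, E′ = E = 15, F′ = V = 10.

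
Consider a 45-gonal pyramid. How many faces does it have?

46

A pyramid on an n-gon base has one n-gon and n triangles: V = 45 + 1 = 46, E = 2·45 = 90, F = 45 + 1 = 46.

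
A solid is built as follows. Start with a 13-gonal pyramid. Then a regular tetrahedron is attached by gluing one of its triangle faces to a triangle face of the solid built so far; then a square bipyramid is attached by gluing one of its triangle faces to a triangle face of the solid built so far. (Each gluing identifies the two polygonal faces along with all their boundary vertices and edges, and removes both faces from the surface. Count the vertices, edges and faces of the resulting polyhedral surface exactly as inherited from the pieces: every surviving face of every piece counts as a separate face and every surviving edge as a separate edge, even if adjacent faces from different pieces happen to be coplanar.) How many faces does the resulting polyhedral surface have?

A 13-gonal pyramid: V=14, E=26, F=14.
Attach a regular tetrahedron (V=4, E=6, F=4) along a 3-gon: merge 3 vertices and 3 edges, delete both glued faces → V=15, E=29, F=16.
Attach a square bipyramid (V=6, E=12, F=8) along a 3-gon: merge 3 vertices and 3 edges, delete both glued faces → V=18, E=38, F=22.
Check: V − E + F = 18 − 38 + 22 = 2.

22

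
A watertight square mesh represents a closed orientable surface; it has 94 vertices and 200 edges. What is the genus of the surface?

4

Every face is a square and each edge borders two faces, so 4F = 2·200, giving F = 100.
χ = V − E + F = 94 − 200 + 100 = -6.
For a closed orientable surface χ = 2 − 2g, so g = (2 − (-6))/2 = 4.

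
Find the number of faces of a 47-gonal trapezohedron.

The n-trapezohedron (dual of the n-antiprism) has V = 2·47 + 2 = 96, E = 4·47 = 188, F = 2·47 = 94.
Check: V − E + F = 96 − 188 + 94 = 2.

94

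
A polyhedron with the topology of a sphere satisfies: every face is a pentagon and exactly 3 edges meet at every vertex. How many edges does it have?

Each face has 5 edges and each edge borders two faces, so 2E = 5F.
Each vertex has degree 3, so 3V = 2E and hence V = 5F/3.
Euler: V − E + F = 2 ⇒ (5F/3) − (5F/2) + F = 2.
Multiply by 6: (10 − 15 + 6)F = 12, i.e. 1F = 12.
So F = 12, E = 5·12/2 = 30, V = 5·12/3 = 20.

30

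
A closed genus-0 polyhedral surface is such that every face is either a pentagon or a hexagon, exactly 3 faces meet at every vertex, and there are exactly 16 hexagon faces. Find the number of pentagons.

Let x be the number of pentagons; then F = 16 + x.
Edge–face incidences: 2E = 6·16 + 5·x = 96 + 5x.
Every vertex has degree 3, so 3V = 2E.
Euler: V − E + F = 2 ⇒ (2E)/3 − E + (16 + x) = 2.
Multiply by 6: 2·(2E) − 3·(2E) + 6·(16 + x) = 12, i.e. 96 + 6x − (96 + 5x) = 12.
Collecting terms: x = 12.
Then 2E = 96 + 5·12 = 156, so E = 78, V = 2E/3 = 52, F = 16 + 12 = 28.

12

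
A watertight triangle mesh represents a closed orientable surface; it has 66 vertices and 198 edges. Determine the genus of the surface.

Every face is a triangle and each edge borders two faces, so 3F = 2·198, giving F = 132.
χ = V − E + F = 66 − 198 + 132 = 0.
For a closed orientable surface χ = 2 − 2g, so g = (2 − (0))/2 = 1.

1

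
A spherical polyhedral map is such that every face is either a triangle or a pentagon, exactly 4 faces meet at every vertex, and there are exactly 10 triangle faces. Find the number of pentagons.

2

Let x be the number of pentagons; then F = 10 + x.
Edge–face incidences: 2E = 3·10 + 5·x = 30 + 5x.
Every vertex has degree 4, so 4V = 2E.
Euler: V − E + F = 2 ⇒ (2E)/4 − E + (10 + x) = 2.
Multiply by 8: 2·(2E) − 4·(2E) + 8·(10 + x) = 16, i.e. 80 + 8x − 2·(30 + 5x) = 16.
Collecting terms: −2x + 20 = 16, so −2x = −4, so x = 2.
Then 2E = 30 + 5·2 = 40, so E = 20, V = 2E/4 = 10, F = 10 + 2 = 12.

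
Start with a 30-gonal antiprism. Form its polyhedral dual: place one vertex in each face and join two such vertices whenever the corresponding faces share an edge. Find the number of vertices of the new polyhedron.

62

The base solid has V = 60, E = 120, F = 62.
The dual swaps V and F and preserves E: V′ = F = 62, E′ = E = 120, F′ = V = 60.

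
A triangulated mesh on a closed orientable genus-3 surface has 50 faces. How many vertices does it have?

21

χ = 2 − 2·3 = -4, and every face is a triangle so 3F = 2E.
E = 3·50/2 = 75. Then V = -4 + E − F = -4 + 75 − 50 = 21.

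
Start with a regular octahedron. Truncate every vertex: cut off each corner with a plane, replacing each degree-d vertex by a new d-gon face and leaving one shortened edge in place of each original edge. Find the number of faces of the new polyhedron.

The base solid has V = 6, E = 12, F = 8.
Truncation replaces each original edge-end by a new vertex, so V′ = 2E = 24.
Each original edge survives, and each old vertex of degree d contributes d new edges; summing degrees gives Σd = 2E, so E′ = E + 2E = 3E = 36.
Each original face survives and each original vertex becomes one new face: F′ = F + V = 14.

14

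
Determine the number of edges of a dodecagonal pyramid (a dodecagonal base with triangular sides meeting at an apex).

24

A pyramid on an n-gon base has one n-gon and n triangles: V = 12 + 1 = 13, E = 2·12 = 24, F = 12 + 1 = 13.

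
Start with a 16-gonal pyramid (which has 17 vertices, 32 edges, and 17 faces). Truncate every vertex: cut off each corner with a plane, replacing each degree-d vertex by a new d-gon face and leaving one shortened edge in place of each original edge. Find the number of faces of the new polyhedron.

Truncation replaces each original edge-end by a new vertex, so V′ = 2E = 64.
Each original edge survives, and each old vertex of degree d contributes d new edges; summing degrees gives Σd = 2E, so E′ = E + 2E = 3E = 96.
Each original face survives and each original vertex becomes one new face: F′ = F + V = 34.

34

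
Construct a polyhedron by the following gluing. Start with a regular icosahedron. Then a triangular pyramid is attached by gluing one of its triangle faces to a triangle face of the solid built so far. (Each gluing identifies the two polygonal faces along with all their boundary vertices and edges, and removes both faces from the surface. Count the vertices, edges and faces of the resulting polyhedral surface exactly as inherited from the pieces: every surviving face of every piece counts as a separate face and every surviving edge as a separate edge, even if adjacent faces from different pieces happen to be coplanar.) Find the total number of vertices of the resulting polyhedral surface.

A regular icosahedron: V=12, E=30, F=20.
Attach a triangular pyramid (V=4, E=6, F=4) along a 3-gon: merge 3 vertices and 3 edges, delete both glued faces → V=13, E=33, F=22.
Check: V − E + F = 13 − 33 + 22 = 2.

13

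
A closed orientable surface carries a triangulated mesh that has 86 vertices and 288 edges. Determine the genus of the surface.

6

Every face is a triangle and each edge borders two faces, so 3F = 2·288, giving F = 192.
χ = V − E + F = 86 − 288 + 192 = -10.
For a closed orientable surface χ = 2 − 2g, so g = (2 − (-10))/2 = 6.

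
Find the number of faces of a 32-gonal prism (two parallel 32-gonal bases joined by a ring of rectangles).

34

A prism on an n-gon has two n-gon bases and n rectangular sides: V = 2·32 = 64, E = 3·32 = 96, F = 32 + 2 = 34.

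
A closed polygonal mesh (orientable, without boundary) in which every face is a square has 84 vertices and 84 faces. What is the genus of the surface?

Every face is a square, so 2E = 4·84 = 336, giving E = 168.
χ = V − E + F = 84 − 168 + 84 = 0.
For a closed orientable surface χ = 2 − 2g, so g = (2 − (0))/2 = 1.

1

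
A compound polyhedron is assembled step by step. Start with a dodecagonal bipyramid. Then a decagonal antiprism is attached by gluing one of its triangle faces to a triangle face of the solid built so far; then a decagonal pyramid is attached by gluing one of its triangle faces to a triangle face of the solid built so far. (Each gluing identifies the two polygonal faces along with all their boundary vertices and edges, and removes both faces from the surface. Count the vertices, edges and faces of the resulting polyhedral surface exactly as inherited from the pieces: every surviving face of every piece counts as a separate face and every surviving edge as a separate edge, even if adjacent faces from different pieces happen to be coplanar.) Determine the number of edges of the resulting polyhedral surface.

A dodecagonal bipyramid: V=14, E=36, F=24.
Attach a decagonal antiprism (V=20, E=40, F=22) along a 3-gon: merge 3 vertices and 3 edges, delete both glued faces → V=31, E=73, F=44.
Attach a decagonal pyramid (V=11, E=20, F=11) along a 3-gon: merge 3 vertices and 3 edges, delete both glued faces → V=39, E=90, F=53.
Check: V − E + F = 39 − 90 + 53 = 2.

90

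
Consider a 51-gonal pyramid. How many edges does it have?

A pyramid on an n-gon base has one n-gon and n triangles: V = 51 + 1 = 52, E = 2·51 = 102, F = 51 + 1 = 52.

102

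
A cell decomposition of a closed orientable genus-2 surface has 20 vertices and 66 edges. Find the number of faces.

44

For a closed orientable surface of genus 2, χ = 2 − 2·2 = -2.
F = -2 − V + E = -2 − 20 + 66 = 44.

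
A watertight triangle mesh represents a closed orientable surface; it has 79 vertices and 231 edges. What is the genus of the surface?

Every face is a triangle and each edge borders two faces, so 3F = 2·231, giving F = 154.
χ = V − E + F = 79 − 231 + 154 = 2.
For a closed orientable surface χ = 2 − 2g, so g = (2 − (2))/2 = 0.

0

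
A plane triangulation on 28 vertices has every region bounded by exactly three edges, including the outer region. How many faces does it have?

52

In a plane triangulation 3F = 2E and V − E + F = 2, so F = 2V − 4 = 2·28 − 4 = 52.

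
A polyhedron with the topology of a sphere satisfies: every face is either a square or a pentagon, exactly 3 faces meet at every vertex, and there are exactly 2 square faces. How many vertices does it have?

Let x be the number of pentagons; then F = 2 + x.
Edge–face incidences: 2E = 4·2 + 5·x = 8 + 5x.
Every vertex has degree 3, so 3V = 2E.
Euler: V − E + F = 2 ⇒ (2E)/3 − E + (2 + x) = 2.
Multiply by 6: 2·(2E) − 3·(2E) + 6·(2 + x) = 12, i.e. 12 + 6x − (8 + 5x) = 12.
Collecting terms: x + 4 = 12, so x = 8.
Then 2E = 8 + 5·8 = 48, so E = 24, V = 2E/3 = 16, F = 2 + 8 = 10.

16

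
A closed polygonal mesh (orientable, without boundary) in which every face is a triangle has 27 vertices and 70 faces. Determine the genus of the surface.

5

Every face is a triangle, so 2E = 3·70 = 210, giving E = 105.
χ = V − E + F = 27 − 105 + 70 = -8.
For a closed orientable surface χ = 2 − 2g, so g = (2 − (-8))/2 = 5.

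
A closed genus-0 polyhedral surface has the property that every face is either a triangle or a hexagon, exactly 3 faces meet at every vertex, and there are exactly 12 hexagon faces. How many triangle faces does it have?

Let x be the number of triangles; then F = 12 + x.
Edge–face incidences: 2E = 6·12 + 3·x = 72 + 3x.
Every vertex has degree 3, so 3V = 2E.
Euler: V − E + F = 2 ⇒ (2E)/3 − E + (12 + x) = 2.
Multiply by 6: 2·(2E) − 3·(2E) + 6·(12 + x) = 12, i.e. 72 + 6x − (72 + 3x) = 12.
Collecting terms: 3x = 12, so x = 4.
Then 2E = 72 + 3·4 = 84, so E = 42, V = 2E/3 = 28, F = 12 + 4 = 16.

4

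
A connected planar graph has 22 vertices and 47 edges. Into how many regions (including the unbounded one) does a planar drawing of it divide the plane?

Euler's formula for a connected plane graph: V − E + F = 2, so F = 2 − 22 + 47 = 27.

27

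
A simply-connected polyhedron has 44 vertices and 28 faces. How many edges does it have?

Here V − E + F = 2.
E = V + F − (2) = 44 + 28 − (2) = 70.

70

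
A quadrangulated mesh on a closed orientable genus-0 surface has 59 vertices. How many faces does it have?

χ = 2 − 2·0 = 2, and every face is a square so 4F = 2E.
V − E + F = 2 with E = 4F/2 gives 59 − (4/2 − 1)·F = 2, so F = 57 and E = 114.

57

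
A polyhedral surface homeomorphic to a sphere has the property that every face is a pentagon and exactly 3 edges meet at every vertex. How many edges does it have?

Each face has 5 edges and each edge borders two faces, so 2E = 5F.
Each vertex has degree 3, so 3V = 2E and hence V = 5F/3.
Euler: V − E + F = 2 ⇒ (5F/3) − (5F/2) + F = 2.
Multiply by 6: (10 − 15 + 6)F = 12, i.e. 1F = 12.
So F = 12, E = 5·12/2 = 30, V = 5·12/3 = 20.

30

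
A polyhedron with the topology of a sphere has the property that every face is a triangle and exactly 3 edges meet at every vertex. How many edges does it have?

6

Each face has 3 edges and each edge borders two faces, so 2E = 3F.
Each vertex has degree 3, so 3V = 2E and hence V = 3F/3.
Euler: V − E + F = 2 ⇒ (3F/3) − (3F/2) + F = 2.
Multiply by 6: (6 − 9 + 6)F = 12, i.e. 3F = 12.
So F = 4, E = 3·4/2 = 6, V = 3·4/3 = 4.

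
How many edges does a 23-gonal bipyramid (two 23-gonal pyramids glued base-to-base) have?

69

A bipyramid over an n-gon has 2n triangular faces and n + 2 vertices: V = 23 + 2 = 25, E = 3·23 = 69, F = 2·23 = 46.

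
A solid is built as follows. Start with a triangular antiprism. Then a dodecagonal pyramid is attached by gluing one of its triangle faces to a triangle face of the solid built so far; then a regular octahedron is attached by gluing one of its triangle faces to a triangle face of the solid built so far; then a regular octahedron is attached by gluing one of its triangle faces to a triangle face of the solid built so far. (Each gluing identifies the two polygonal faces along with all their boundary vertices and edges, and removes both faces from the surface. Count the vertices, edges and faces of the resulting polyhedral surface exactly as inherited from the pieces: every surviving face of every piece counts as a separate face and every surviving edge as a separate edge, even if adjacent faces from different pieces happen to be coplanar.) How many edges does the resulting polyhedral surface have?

51

A triangular antiprism: V=6, E=12, F=8.
Attach a dodecagonal pyramid (V=13, E=24, F=13) along a 3-gon: merge 3 vertices and 3 edges, delete both glued faces → V=16, E=33, F=19.
Attach a regular octahedron (V=6, E=12, F=8) along a 3-gon: merge 3 vertices and 3 edges, delete both glued faces → V=19, E=42, F=25.
Attach a regular octahedron (V=6, E=12, F=8) along a 3-gon: merge 3 vertices and 3 edges, delete both glued faces → V=22, E=51, F=31.
Check: V − E + F = 22 − 51 + 31 = 2.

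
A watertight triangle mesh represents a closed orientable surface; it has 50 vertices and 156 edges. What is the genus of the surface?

Every face is a triangle and each edge borders two faces, so 3F = 2·156, giving F = 104.
χ = V − E + F = 50 − 156 + 104 = -2.
For a closed orientable surface χ = 2 − 2g, so g = (2 − (-2))/2 = 2.

2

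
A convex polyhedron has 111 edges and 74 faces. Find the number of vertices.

Here V − E + F = 2.
V = 2 + E − F = 2 + 111 − 74 = 39.

39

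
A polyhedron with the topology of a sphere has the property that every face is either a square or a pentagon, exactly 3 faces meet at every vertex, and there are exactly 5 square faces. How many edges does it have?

15

Let x be the number of pentagons; then F = 5 + x.
Edge–face incidences: 2E = 4·5 + 5·x = 20 + 5x.
Every vertex has degree 3, so 3V = 2E.
Euler: V − E + F = 2 ⇒ (2E)/3 − E + (5 + x) = 2.
Multiply by 6: 2·(2E) − 3·(2E) + 6·(5 + x) = 12, i.e. 30 + 6x − (20 + 5x) = 12.
Collecting terms: x + 10 = 12, so x = 2.
Then 2E = 20 + 5·2 = 30, so E = 15, V = 2E/3 = 10, F = 5 + 2 = 7.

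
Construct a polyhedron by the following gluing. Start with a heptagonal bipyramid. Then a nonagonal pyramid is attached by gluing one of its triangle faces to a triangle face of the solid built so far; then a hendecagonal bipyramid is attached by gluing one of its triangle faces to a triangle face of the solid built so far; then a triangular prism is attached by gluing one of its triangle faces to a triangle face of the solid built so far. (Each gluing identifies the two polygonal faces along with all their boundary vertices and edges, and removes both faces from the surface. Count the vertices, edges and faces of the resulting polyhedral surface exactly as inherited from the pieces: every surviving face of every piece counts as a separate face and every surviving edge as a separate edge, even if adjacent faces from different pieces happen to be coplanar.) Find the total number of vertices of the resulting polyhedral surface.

29

A heptagonal bipyramid: V=9, E=21, F=14.
Attach a nonagonal pyramid (V=10, E=18, F=10) along a 3-gon: merge 3 vertices and 3 edges, delete both glued faces → V=16, E=36, F=22.
Attach a hendecagonal bipyramid (V=13, E=33, F=22) along a 3-gon: merge 3 vertices and 3 edges, delete both glued faces → V=26, E=66, F=42.
Attach a triangular prism (V=6, E=9, F=5) along a 3-gon: merge 3 vertices and 3 edges, delete both glued faces → V=29, E=72, F=45.
Check: V − E + F = 29 − 72 + 45 = 2.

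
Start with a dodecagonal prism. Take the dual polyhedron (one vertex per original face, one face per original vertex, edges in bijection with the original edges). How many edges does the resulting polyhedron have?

36

The base solid has V = 24, E = 36, F = 14.
The dual swaps V and F and preserves E: V′ = F = 14, E′ = E = 36, F′ = V = 24.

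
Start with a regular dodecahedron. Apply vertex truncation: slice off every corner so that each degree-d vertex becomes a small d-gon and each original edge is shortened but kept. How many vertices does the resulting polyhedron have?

The base solid has V = 20, E = 30, F = 12.
Truncation replaces each original edge-end by a new vertex, so V′ = 2E = 60.
Each original edge survives, and each old vertex of degree d contributes d new edges; summing degrees gives Σd = 2E, so E′ = E + 2E = 3E = 90.
Each original face survives and each original vertex becomes one new face: F′ = F + V = 32.

60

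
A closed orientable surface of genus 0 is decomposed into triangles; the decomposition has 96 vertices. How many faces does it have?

188

χ = 2 − 2·0 = 2, and every face is a triangle so 3F = 2E.
V − E + F = 2 with E = 3F/2 gives 96 − (3/2 − 1)·F = 2, so F = 188 and E = 282.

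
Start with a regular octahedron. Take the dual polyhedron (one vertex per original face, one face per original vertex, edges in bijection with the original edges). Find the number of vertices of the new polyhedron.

8

The base solid has V = 6, E = 12, F = 8.
The dual swaps V and F and preserves E: V′ = F = 8, E′ = E = 12, F′ = V = 6.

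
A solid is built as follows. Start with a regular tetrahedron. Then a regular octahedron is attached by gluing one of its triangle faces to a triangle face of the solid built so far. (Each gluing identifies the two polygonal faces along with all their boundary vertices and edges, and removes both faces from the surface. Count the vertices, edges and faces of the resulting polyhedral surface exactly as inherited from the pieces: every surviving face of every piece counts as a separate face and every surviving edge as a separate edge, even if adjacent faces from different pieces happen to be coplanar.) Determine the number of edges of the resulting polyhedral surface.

A regular tetrahedron: V=4, E=6, F=4.
Attach a regular octahedron (V=6, E=12, F=8) along a 3-gon: merge 3 vertices and 3 edges, delete both glued faces → V=7, E=15, F=10.
Check: V − E + F = 7 − 15 + 10 = 2.

15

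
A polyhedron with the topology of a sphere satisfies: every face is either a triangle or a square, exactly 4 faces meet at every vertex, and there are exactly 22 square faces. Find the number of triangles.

8

Let x be the number of triangles; then F = 22 + x.
Edge–face incidences: 2E = 4·22 + 3·x = 88 + 3x.
Every vertex has degree 4, so 4V = 2E.
Euler: V − E + F = 2 ⇒ (2E)/4 − E + (22 + x) = 2.
Multiply by 8: 2·(2E) − 4·(2E) + 8·(22 + x) = 16, i.e. 176 + 8x − 2·(88 + 3x) = 16.
Collecting terms: 2x = 16, so x = 8.
Then 2E = 88 + 3·8 = 112, so E = 56, V = 2E/4 = 28, F = 22 + 8 = 30.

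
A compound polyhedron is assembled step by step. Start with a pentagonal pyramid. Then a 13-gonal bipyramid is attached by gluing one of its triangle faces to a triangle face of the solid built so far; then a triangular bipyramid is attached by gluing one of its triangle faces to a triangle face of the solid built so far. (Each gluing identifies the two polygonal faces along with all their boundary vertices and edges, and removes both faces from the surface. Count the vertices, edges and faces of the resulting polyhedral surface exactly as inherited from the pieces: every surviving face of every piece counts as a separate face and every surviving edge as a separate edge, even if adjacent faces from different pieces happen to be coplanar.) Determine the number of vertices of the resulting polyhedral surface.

A pentagonal pyramid: V=6, E=10, F=6.
Attach a 13-gonal bipyramid (V=15, E=39, F=26) along a 3-gon: merge 3 vertices and 3 edges, delete both glued faces → V=18, E=46, F=30.
Attach a triangular bipyramid (V=5, E=9, F=6) along a 3-gon: merge 3 vertices and 3 edges, delete both glued faces → V=20, E=52, F=34.
Check: V − E + F = 20 − 52 + 34 = 2.

20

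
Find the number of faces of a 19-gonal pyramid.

20

A pyramid on an n-gon base has one n-gon and n triangles: V = 19 + 1 = 20, E = 2·19 = 38, F = 19 + 1 = 20.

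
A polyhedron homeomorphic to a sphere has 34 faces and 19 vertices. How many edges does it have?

Here V − E + F = 2.
E = V + F − (2) = 19 + 34 − (2) = 51.

51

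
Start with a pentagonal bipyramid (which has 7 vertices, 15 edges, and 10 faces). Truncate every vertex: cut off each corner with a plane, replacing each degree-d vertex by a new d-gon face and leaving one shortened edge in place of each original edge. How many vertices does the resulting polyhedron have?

30

Truncation replaces each original edge-end by a new vertex, so V′ = 2E = 30.
Each original edge survives, and each old vertex of degree d contributes d new edges; summing degrees gives Σd = 2E, so E′ = E + 2E = 3E = 45.
Each original face survives and each original vertex becomes one new face: F′ = F + V = 17.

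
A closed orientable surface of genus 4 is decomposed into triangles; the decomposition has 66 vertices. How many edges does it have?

χ = 2 − 2·4 = -6, and every face is a triangle so 3F = 2E.
V − E + F = -6 with E = 3F/2 gives 66 − (3/2 − 1)·F = -6, so F = 144 and E = 216.

216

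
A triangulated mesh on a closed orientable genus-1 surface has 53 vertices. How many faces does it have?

χ = 2 − 2·1 = 0, and every face is a triangle so 3F = 2E.
V − E + F = 0 with E = 3F/2 gives 53 − (3/2 − 1)·F = 0, so F = 106 and E = 159.

106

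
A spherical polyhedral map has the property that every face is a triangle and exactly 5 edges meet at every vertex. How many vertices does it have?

12

Each face has 3 edges and each edge borders two faces, so 2E = 3F.
Each vertex has degree 5, so 5V = 2E and hence V = 3F/5.
Euler: V − E + F = 2 ⇒ (3F/5) − (3F/2) + F = 2.
Multiply by 10: (6 − 15 + 10)F = 20, i.e. 1F = 20.
So F = 20, E = 3·20/2 = 30, V = 3·20/5 = 12.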